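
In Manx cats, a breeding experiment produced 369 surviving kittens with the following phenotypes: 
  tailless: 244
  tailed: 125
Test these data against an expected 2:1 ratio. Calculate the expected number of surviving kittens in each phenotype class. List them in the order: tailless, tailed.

246, 123

Expected counts for N = 369 under a 2:1 ratio (total parts = 3):
  tailless: 369 × 2/3 = 246
  tailed: 369 × 1/3 = 123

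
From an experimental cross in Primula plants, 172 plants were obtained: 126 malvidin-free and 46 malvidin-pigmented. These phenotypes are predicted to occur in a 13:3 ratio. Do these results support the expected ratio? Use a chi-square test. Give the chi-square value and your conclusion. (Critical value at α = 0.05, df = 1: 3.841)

Under the 13:3 hypothesis (Σ ratio = 16, N = 172):
  malvidin-free: 172 × 13/16 = 139.75
  malvidin-pigmented: 172 × 3/16 = 32.25
χ² = Σ (O − E)² / E
  malvidin-free: (126 − 139.75)² / 139.75 = 1.3529
  malvidin-pigmented: (46 − 32.25)² / 32.25 = 5.8624
χ² = 1.3529 + 5.8624 = 7.2153 ≈ 7.215
Degrees of freedom = 2 − 1 = 1; critical value at α = 0.05 is 3.841.
Since 7.215 > 3.841, we reject the null hypothesis — the data do not fit the 13:3 ratio.

7.215; not consistent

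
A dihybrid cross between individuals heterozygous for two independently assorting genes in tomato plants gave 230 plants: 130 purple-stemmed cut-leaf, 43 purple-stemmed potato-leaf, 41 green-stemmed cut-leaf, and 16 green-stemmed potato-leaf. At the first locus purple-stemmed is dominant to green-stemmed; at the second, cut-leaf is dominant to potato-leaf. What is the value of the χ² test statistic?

A dihybrid F₂ with independent assortment and complete dominance at both loci gives a 9:3:3:1 phenotypic ratio.
Total ratio parts = 16. Expected numbers out of 230:
  purple-stemmed cut-leaf: 230 × 9/16 = 129.375
  purple-stemmed potato-leaf: 230 × 3/16 = 43.125
  green-stemmed cut-leaf: 230 × 3/16 = 43.125
  green-stemmed potato-leaf: 230 × 1/16 = 14.375
χ² = Σ (O − E)² / E
  purple-stemmed cut-leaf: (130 − 129.375)² / 129.375 = 0.0030
  purple-stemmed potato-leaf: (43 − 43.125)² / 43.125 = 0.0004
  green-stemmed cut-leaf: (41 − 43.125)² / 43.125 = 0.1047
  green-stemmed potato-leaf: (16 − 14.375)² / 14.375 = 0.1837
χ² = 0.0030 + 0.0004 + 0.1047 + 0.1837 = 0.2918 ≈ 0.292

0.292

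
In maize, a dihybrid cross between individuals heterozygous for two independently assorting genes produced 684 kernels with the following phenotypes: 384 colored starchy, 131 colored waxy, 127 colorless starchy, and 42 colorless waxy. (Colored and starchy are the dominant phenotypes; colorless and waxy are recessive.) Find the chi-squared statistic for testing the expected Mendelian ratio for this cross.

0.086

A dihybrid F₂ with independent assortment and complete dominance at both loci gives a 9:3:3:1 phenotypic ratio.
Total ratio parts = 16. Expected numbers out of 684:
  colored starchy: 684 × 9/16 = 384.75
  colored waxy: 684 × 3/16 = 128.25
  colorless starchy: 684 × 3/16 = 128.25
  colorless waxy: 684 × 1/16 = 42.75
χ² = Σ (O − E)² / E
  colored starchy: (384 − 384.75)² / 384.75 = 0.0015
  colored waxy: (131 − 128.25)² / 128.25 = 0.0590
  colorless starchy: (127 − 128.25)² / 128.25 = 0.0122
  colorless waxy: (42 − 42.75)² / 42.75 = 0.0132
χ² = 0.0015 + 0.0590 + 0.0122 + 0.0132 = 0.0859 ≈ 0.086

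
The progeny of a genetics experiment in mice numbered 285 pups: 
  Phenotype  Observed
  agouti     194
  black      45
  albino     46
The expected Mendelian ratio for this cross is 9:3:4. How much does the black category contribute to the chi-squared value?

1.332

Expected counts for N = 285 under a 9:3:4 ratio (total parts = 16):
  agouti: 285 × 9/16 = 160.3125
  black: 285 × 3/16 = 53.4375
  albino: 285 × 4/16 = 71.25
Contribution of black: (45 − 53.4375)² / 53.4375 = 1.3322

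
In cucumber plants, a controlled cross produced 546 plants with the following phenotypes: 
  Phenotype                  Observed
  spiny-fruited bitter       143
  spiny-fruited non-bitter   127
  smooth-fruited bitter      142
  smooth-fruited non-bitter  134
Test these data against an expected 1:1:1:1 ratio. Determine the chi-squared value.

1.238

Expected counts for N = 546 under a 1:1:1:1 ratio (total parts = 4):
  spiny-fruited bitter: 546 × 1/4 = 136.5
  spiny-fruited non-bitter: 546 × 1/4 = 136.5
  smooth-fruited bitter: 546 × 1/4 = 136.5
  smooth-fruited non-bitter: 546 × 1/4 = 136.5
χ² = Σ (O − E)² / E
  spiny-fruited bitter: (143 − 136.5)² / 136.5 = 0.3095
  spiny-fruited non-bitter: (127 − 136.5)² / 136.5 = 0.6612
  smooth-fruited bitter: (142 − 136.5)² / 136.5 = 0.2216
  smooth-fruited non-bitter: (134 − 136.5)² / 136.5 = 0.0458
χ² = 0.3095 + 0.6612 + 0.2216 + 0.0458 = 1.2381 ≈ 1.238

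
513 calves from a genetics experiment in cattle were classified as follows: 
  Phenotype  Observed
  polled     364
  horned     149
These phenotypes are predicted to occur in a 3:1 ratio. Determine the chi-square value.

4.476

The 3:1 ratio has 4 parts, so with N = 513 the expected counts are:
  polled: 513 × 3/4 = 384.75
  horned: 513 × 1/4 = 128.25
χ² = Σ (O − E)² / E
  polled: (364 − 384.75)² / 384.75 = 1.1191
  horned: (149 − 128.25)² / 128.25 = 3.3572
χ² = 1.1191 + 3.3572 = 4.4763 ≈ 4.476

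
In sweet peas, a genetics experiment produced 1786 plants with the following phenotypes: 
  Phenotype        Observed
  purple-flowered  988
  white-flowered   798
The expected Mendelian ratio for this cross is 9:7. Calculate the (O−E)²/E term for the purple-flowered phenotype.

0.275

Total ratio parts = 16. Expected numbers out of 1786:
  purple-flowered: 1786 × 9/16 = 1004.625
  white-flowered: 1786 × 7/16 = 781.375
Contribution of purple-flowered: (988 − 1004.625)² / 1004.625 = 0.2751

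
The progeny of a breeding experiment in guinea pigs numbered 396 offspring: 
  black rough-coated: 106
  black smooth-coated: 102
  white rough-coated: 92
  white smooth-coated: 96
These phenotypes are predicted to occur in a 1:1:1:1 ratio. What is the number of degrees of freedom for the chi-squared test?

A goodness-of-fit test with 4 phenotype classes has df = 4 − 1 = 3.

3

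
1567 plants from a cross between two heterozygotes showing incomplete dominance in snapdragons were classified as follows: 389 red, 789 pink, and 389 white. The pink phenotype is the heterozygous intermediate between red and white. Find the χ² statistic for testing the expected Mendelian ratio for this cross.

With incomplete dominance, a heterozygote × heterozygote cross gives a 1:2:1 phenotypic ratio.
The 1:2:1 ratio has 4 parts, so with N = 1567 the expected counts are:
  red: 1567 × 1/4 = 391.75
  pink: 1567 × 2/4 = 783.5
  white: 1567 × 1/4 = 391.75
χ² = Σ (O − E)² / E
  red: (389 − 391.75)² / 391.75 = 0.0193
  pink: (789 − 783.5)² / 783.5 = 0.0386
  white: (389 − 391.75)² / 391.75 = 0.0193
χ² = 0.0193 + 0.0386 + 0.0193 = 0.0772 ≈ 0.077

0.077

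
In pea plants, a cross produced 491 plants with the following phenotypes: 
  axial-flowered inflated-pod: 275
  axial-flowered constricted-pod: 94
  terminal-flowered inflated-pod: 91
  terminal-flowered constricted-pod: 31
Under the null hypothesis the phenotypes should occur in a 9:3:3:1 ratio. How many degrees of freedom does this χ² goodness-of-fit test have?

A goodness-of-fit test with 4 phenotype classes has df = 4 − 1 = 3.

3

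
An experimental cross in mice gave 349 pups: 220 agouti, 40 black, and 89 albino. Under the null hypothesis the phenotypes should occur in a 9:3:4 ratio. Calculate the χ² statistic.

12.782

Under the 9:3:4 hypothesis (Σ ratio = 16, N = 349):
  agouti: 349 × 9/16 = 196.3125
  black: 349 × 3/16 = 65.4375
  albino: 349 × 4/16 = 87.25
χ² = Σ (O − E)² / E
  agouti: (220 − 196.3125)² / 196.3125 = 2.8582
  black: (40 − 65.4375)² / 65.4375 = 9.8883
  albino: (89 − 87.25)² / 87.25 = 0.0351
χ² = 2.8582 + 9.8883 + 0.0351 = 12.7816 ≈ 12.782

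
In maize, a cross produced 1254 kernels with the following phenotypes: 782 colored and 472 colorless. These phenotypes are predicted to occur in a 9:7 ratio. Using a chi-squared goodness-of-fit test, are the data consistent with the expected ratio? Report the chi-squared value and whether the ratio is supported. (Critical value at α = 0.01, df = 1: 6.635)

Under the 9:7 hypothesis (Σ ratio = 16, N = 1254):
  colored: 1254 × 9/16 = 705.375
  colorless: 1254 × 7/16 = 548.625
χ² = Σ (O − E)² / E
  colored: (782 − 705.375)² / 705.375 = 8.3238
  colorless: (472 − 548.625)² / 548.625 = 10.7020
χ² = 8.3238 + 10.7020 = 19.0258 ≈ 19.026
Degrees of freedom = 2 − 1 = 1; critical value at α = 0.01 is 6.635.
Since 19.026 > 6.635, we reject the null hypothesis — the data do not fit the 9:7 ratio.

19.026; not consistent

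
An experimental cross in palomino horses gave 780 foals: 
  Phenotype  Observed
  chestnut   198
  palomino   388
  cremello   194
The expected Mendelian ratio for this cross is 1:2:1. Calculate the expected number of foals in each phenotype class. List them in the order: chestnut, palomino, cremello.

Expected counts for N = 780 under a 1:2:1 ratio (total parts = 4):
  chestnut: 780 × 1/4 = 195
  palomino: 780 × 2/4 = 390
  cremello: 780 × 1/4 = 195

195, 390, 195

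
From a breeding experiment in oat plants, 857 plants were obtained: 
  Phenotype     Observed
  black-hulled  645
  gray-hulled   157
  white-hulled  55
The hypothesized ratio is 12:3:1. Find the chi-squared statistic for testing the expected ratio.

0.131

Total ratio parts = 16. Expected numbers out of 857:
  black-hulled: 857 × 12/16 = 642.75
  gray-hulled: 857 × 3/16 = 160.6875
  white-hulled: 857 × 1/16 = 53.5625
χ² = Σ (O − E)² / E
  black-hulled: (645 − 642.75)² / 642.75 = 0.0079
  gray-hulled: (157 − 160.6875)² / 160.6875 = 0.0846
  white-hulled: (55 − 53.5625)² / 53.5625 = 0.0386
χ² = 0.0079 + 0.0846 + 0.0386 = 0.1311 ≈ 0.131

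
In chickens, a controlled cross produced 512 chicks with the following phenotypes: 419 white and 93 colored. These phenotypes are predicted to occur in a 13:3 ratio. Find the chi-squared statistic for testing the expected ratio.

Expected counts for N = 512 under a 13:3 ratio (total parts = 16):
  white: 512 × 13/16 = 416
  colored: 512 × 3/16 = 96
χ² = Σ (O − E)² / E
  white: (419 − 416)² / 416 = 0.0216
  colored: (93 − 96)² / 96 = 0.0938
χ² = 0.0216 + 0.0938 = 0.1154 ≈ 0.115

0.115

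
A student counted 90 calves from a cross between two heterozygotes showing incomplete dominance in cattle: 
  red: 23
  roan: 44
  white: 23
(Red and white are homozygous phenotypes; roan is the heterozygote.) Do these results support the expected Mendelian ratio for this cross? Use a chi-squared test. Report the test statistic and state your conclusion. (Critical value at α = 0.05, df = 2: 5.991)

With incomplete dominance, a heterozygote × heterozygote cross gives a 1:2:1 phenotypic ratio.
Under the 1:2:1 hypothesis (Σ ratio = 4, N = 90):
  red: 90 × 1/4 = 22.5
  roan: 90 × 2/4 = 45
  white: 90 × 1/4 = 22.5
χ² = Σ (O − E)² / E
  red: (23 − 22.5)² / 22.5 = 0.0111
  roan: (44 − 45)² / 45 = 0.0222
  white: (23 − 22.5)² / 22.5 = 0.0111
χ² = 0.0111 + 0.0222 + 0.0111 = 0.0444 ≈ 0.044
Degrees of freedom = 3 − 1 = 2; critical value at α = 0.05 is 5.991.
Since 0.044 < 5.991, we fail to reject the null hypothesis — the data are consistent with the 1:2:1 ratio.

0.044; consistent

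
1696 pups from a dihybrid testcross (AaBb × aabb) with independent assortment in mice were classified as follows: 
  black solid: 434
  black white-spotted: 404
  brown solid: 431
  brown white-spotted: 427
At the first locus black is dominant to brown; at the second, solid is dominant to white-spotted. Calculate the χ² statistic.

A dihybrid testcross with independent assortment gives a 1:1:1:1 ratio.
Under the 1:1:1:1 hypothesis (Σ ratio = 4, N = 1696):
  black solid: 1696 × 1/4 = 424
  black white-spotted: 1696 × 1/4 = 424
  brown solid: 1696 × 1/4 = 424
  brown white-spotted: 1696 × 1/4 = 424
χ² = Σ (O − E)² / E
  black solid: (434 − 424)² / 424 = 0.2358
  black white-spotted: (404 − 424)² / 424 = 0.9434
  brown solid: (431 − 424)² / 424 = 0.1156
  brown white-spotted: (427 − 424)² / 424 = 0.0212
χ² = 0.2358 + 0.9434 + 0.1156 + 0.0212 = 1.316

1.316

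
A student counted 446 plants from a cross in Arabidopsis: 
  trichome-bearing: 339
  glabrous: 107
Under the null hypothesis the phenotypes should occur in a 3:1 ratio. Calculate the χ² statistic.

Under the 3:1 hypothesis (Σ ratio = 4, N = 446):
  trichome-bearing: 446 × 3/4 = 334.5
  glabrous: 446 × 1/4 = 111.5
χ² = Σ (O − E)² / E
  trichome-bearing: (339 − 334.5)² / 334.5 = 0.0605
  glabrous: (107 − 111.5)² / 111.5 = 0.1816
χ² = 0.0605 + 0.1816 = 0.2421 ≈ 0.242

0.242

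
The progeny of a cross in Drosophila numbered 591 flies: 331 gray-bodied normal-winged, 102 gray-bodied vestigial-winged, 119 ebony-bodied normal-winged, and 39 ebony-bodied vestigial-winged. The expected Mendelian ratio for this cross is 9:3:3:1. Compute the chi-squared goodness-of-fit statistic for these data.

1.427

Total ratio parts = 16. Expected numbers out of 591:
  gray-bodied normal-winged: 591 × 9/16 = 332.4375
  gray-bodied vestigial-winged: 591 × 3/16 = 110.8125
  ebony-bodied normal-winged: 591 × 3/16 = 110.8125
  ebony-bodied vestigial-winged: 591 × 1/16 = 36.9375
χ² = Σ (O − E)² / E
  gray-bodied normal-winged: (331 − 332.4375)² / 332.4375 = 0.0062
  gray-bodied vestigial-winged: (102 − 110.8125)² / 110.8125 = 0.7008
  ebony-bodied normal-winged: (119 − 110.8125)² / 110.8125 = 0.6049
  ebony-bodied vestigial-winged: (39 − 36.9375)² / 36.9375 = 0.1152
χ² = 0.0062 + 0.7008 + 0.6049 + 0.1152 = 1.4271 ≈ 1.427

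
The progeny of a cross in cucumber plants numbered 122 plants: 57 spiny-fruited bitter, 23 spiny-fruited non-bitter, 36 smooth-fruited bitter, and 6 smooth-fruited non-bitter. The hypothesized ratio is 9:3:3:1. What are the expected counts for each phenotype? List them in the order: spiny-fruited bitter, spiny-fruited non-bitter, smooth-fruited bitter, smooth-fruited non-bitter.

68.625, 22.875, 22.875, 7.625

Expected counts for N = 122 under a 9:3:3:1 ratio (total parts = 16):
  spiny-fruited bitter: 122 × 9/16 = 68.625
  spiny-fruited non-bitter: 122 × 3/16 = 22.875
  smooth-fruited bitter: 122 × 3/16 = 22.875
  smooth-fruited non-bitter: 122 × 1/16 = 7.625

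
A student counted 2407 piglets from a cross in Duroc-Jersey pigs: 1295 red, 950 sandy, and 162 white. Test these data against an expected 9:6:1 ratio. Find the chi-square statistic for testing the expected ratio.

Under the 9:6:1 hypothesis (Σ ratio = 16, N = 2407):
  red: 2407 × 9/16 = 1353.9375
  sandy: 2407 × 6/16 = 902.625
  white: 2407 × 1/16 = 150.4375
χ² = Σ (O − E)² / E
  red: (1295 − 1353.9375)² / 1353.9375 = 2.5656
  sandy: (950 − 902.625)² / 902.625 = 2.4865
  white: (162 − 150.4375)² / 150.4375 = 0.8887
χ² = 2.5656 + 2.4865 + 0.8887 = 5.9408 ≈ 5.941

5.941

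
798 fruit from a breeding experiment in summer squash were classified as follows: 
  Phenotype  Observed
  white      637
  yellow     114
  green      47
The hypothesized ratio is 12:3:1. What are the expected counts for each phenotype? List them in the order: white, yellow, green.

598.5, 149.625, 49.875

Expected counts for N = 798 under a 12:3:1 ratio (total parts = 16):
  white: 798 × 12/16 = 598.5
  yellow: 798 × 3/16 = 149.625
  green: 798 × 1/16 = 49.875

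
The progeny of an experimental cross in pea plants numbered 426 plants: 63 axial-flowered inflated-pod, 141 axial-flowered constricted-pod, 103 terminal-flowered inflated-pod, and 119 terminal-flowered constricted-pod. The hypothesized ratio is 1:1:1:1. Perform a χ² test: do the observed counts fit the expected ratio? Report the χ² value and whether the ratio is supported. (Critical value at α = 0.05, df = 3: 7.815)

Under the 1:1:1:1 hypothesis (Σ ratio = 4, N = 426):
  axial-flowered inflated-pod: 426 × 1/4 = 106.5
  axial-flowered constricted-pod: 426 × 1/4 = 106.5
  terminal-flowered inflated-pod: 426 × 1/4 = 106.5
  terminal-flowered constricted-pod: 426 × 1/4 = 106.5
χ² = Σ (O − E)² / E
  axial-flowered inflated-pod: (63 − 106.5)² / 106.5 = 17.7676
  axial-flowered constricted-pod: (141 − 106.5)² / 106.5 = 11.1761
  terminal-flowered inflated-pod: (103 − 106.5)² / 106.5 = 0.1150
  terminal-flowered constricted-pod: (119 − 106.5)² / 106.5 = 1.4671
χ² = 17.7676 + 11.1761 + 0.1150 + 1.4671 = 30.5258 ≈ 30.526
Degrees of freedom = 4 − 1 = 3; critical value at α = 0.05 is 7.815.
Since 30.526 > 7.815, we reject the null hypothesis — the data do not fit the 1:1:1:1 ratio.

30.526; not consistent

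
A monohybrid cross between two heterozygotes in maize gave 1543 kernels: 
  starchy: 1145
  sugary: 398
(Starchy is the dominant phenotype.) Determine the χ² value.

For a monohybrid cross between heterozygotes with complete dominance, the expected phenotypic ratio is 3:1.
The 3:1 ratio has 4 parts, so with N = 1543 the expected counts are:
  starchy: 1543 × 3/4 = 1157.25
  sugary: 1543 × 1/4 = 385.75
χ² = Σ (O − E)² / E
  starchy: (1145 − 1157.25)² / 1157.25 = 0.1297
  sugary: (398 − 385.75)² / 385.75 = 0.3890
χ² = 0.1297 + 0.3890 = 0.5187 ≈ 0.519

0.519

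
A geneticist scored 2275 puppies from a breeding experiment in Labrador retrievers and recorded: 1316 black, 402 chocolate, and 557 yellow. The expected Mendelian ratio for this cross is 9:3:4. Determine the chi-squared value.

2.688

Expected counts for N = 2275 under a 9:3:4 ratio (total parts = 16):
  black: 2275 × 9/16 = 1279.6875
  chocolate: 2275 × 3/16 = 426.5625
  yellow: 2275 × 4/16 = 568.75
χ² = Σ (O − E)² / E
  black: (1316 − 1279.6875)² / 1279.6875 = 1.0304
  chocolate: (402 − 426.5625)² / 426.5625 = 1.4144
  yellow: (557 − 568.75)² / 568.75 = 0.2427
χ² = 1.0304 + 1.4144 + 0.2427 = 2.6875 ≈ 2.688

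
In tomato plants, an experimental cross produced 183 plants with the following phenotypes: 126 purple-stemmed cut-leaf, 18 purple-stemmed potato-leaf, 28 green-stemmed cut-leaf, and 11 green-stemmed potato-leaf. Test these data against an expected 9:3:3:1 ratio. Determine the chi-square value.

Total ratio parts = 16. Expected numbers out of 183:
  purple-stemmed cut-leaf: 183 × 9/16 = 102.9375
  purple-stemmed potato-leaf: 183 × 3/16 = 34.3125
  green-stemmed cut-leaf: 183 × 3/16 = 34.3125
  green-stemmed potato-leaf: 183 × 1/16 = 11.4375
χ² = Σ (O − E)² / E
  purple-stemmed cut-leaf: (126 − 102.9375)² / 102.9375 = 5.1670
  purple-stemmed potato-leaf: (18 − 34.3125)² / 34.3125 = 7.7551
  green-stemmed cut-leaf: (28 − 34.3125)² / 34.3125 = 1.1613
  green-stemmed potato-leaf: (11 − 11.4375)² / 11.4375 = 0.0167
χ² = 5.1670 + 7.7551 + 1.1613 + 0.0167 = 14.1001 ≈ 14.100

14.100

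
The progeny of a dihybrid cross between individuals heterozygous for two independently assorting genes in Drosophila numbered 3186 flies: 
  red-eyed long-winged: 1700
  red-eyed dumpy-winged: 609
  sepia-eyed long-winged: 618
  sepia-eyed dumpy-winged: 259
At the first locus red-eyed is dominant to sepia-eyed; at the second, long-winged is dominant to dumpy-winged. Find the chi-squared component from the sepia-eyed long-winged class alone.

0.712

A dihybrid F₂ with independent assortment and complete dominance at both loci gives a 9:3:3:1 phenotypic ratio.
Total ratio parts = 16. Expected numbers out of 3186:
  red-eyed long-winged: 3186 × 9/16 = 1792.125
  red-eyed dumpy-winged: 3186 × 3/16 = 597.375
  sepia-eyed long-winged: 3186 × 3/16 = 597.375
  sepia-eyed dumpy-winged: 3186 × 1/16 = 199.125
Contribution of sepia-eyed long-winged: (618 − 597.375)² / 597.375 = 0.7121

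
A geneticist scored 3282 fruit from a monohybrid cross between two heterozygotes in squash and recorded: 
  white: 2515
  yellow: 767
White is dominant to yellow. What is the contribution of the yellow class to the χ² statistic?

For a monohybrid cross between heterozygotes with complete dominance, the expected phenotypic ratio is 3:1.
Total ratio parts = 4. Expected numbers out of 3282:
  white: 3282 × 3/4 = 2461.5
  yellow: 3282 × 1/4 = 820.5
Contribution of yellow: (767 − 820.5)² / 820.5 = 3.4884

3.488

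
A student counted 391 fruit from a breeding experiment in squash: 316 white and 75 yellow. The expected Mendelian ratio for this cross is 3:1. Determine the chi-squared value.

Under the 3:1 hypothesis (Σ ratio = 4, N = 391):
  white: 391 × 3/4 = 293.25
  yellow: 391 × 1/4 = 97.75
χ² = Σ (O − E)² / E
  white: (316 − 293.25)² / 293.25 = 1.7649
  yellow: (75 − 97.75)² / 97.75 = 5.2948
χ² = 1.7649 + 5.2948 = 7.0597 ≈ 7.060

7.060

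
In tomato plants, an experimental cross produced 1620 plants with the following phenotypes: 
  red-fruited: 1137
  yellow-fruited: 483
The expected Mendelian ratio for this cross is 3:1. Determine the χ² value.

Expected counts for N = 1620 under a 3:1 ratio (total parts = 4):
  red-fruited: 1620 × 3/4 = 1215
  yellow-fruited: 1620 × 1/4 = 405
χ² = Σ (O − E)² / E
  red-fruited: (1137 − 1215)² / 1215 = 5.0074
  yellow-fruited: (483 − 405)² / 405 = 15.0222
χ² = 5.0074 + 15.0222 = 20.0296 ≈ 20.030

20.030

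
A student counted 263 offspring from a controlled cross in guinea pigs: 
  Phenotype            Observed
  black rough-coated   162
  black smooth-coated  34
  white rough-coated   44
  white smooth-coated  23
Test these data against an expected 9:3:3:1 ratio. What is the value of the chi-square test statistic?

The 9:3:3:1 ratio has 16 parts, so with N = 263 the expected counts are:
  black rough-coated: 263 × 9/16 = 147.9375
  black smooth-coated: 263 × 3/16 = 49.3125
  white rough-coated: 263 × 3/16 = 49.3125
  white smooth-coated: 263 × 1/16 = 16.4375
χ² = Σ (O − E)² / E
  black rough-coated: (162 − 147.9375)² / 147.9375 = 1.3367
  black smooth-coated: (34 − 49.3125)² / 49.3125 = 4.7548
  white rough-coated: (44 − 49.3125)² / 49.3125 = 0.5723
  white smooth-coated: (23 − 16.4375)² / 16.4375 = 2.6200
χ² = 1.3367 + 4.7548 + 0.5723 + 2.6200 = 9.2838 ≈ 9.284

9.284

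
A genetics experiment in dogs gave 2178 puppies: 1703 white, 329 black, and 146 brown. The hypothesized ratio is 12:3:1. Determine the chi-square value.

19.101

Under the 12:3:1 hypothesis (Σ ratio = 16, N = 2178):
  white: 2178 × 12/16 = 1633.5
  black: 2178 × 3/16 = 408.375
  brown: 2178 × 1/16 = 136.125
χ² = Σ (O − E)² / E
  white: (1703 − 1633.5)² / 1633.5 = 2.9570
  black: (329 − 408.375)² / 408.375 = 15.4280
  brown: (146 − 136.125)² / 136.125 = 0.7164
χ² = 2.9570 + 15.4280 + 0.7164 = 19.1014 ≈ 19.101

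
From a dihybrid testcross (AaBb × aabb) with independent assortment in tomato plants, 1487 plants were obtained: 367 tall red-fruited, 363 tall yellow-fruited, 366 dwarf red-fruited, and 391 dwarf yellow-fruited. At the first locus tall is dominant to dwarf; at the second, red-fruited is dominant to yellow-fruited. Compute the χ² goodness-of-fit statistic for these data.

A dihybrid testcross with independent assortment gives a 1:1:1:1 ratio.
Total ratio parts = 4. Expected numbers out of 1487:
  tall red-fruited: 1487 × 1/4 = 371.75
  tall yellow-fruited: 1487 × 1/4 = 371.75
  dwarf red-fruited: 1487 × 1/4 = 371.75
  dwarf yellow-fruited: 1487 × 1/4 = 371.75
χ² = Σ (O − E)² / E
  tall red-fruited: (367 − 371.75)² / 371.75 = 0.0607
  tall yellow-fruited: (363 − 371.75)² / 371.75 = 0.2060
  dwarf red-fruited: (366 − 371.75)² / 371.75 = 0.0889
  dwarf yellow-fruited: (391 − 371.75)² / 371.75 = 0.9968
χ² = 0.0607 + 0.2060 + 0.0889 + 0.9968 = 1.3524 ≈ 1.352

1.352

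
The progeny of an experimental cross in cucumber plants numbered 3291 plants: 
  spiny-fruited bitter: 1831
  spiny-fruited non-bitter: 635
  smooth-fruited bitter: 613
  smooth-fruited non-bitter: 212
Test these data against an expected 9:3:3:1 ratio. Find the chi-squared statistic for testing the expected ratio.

0.962

Expected counts for N = 3291 under a 9:3:3:1 ratio (total parts = 16):
  spiny-fruited bitter: 3291 × 9/16 = 1851.1875
  spiny-fruited non-bitter: 3291 × 3/16 = 617.0625
  smooth-fruited bitter: 3291 × 3/16 = 617.0625
  smooth-fruited non-bitter: 3291 × 1/16 = 205.6875
χ² = Σ (O − E)² / E
  spiny-fruited bitter: (1831 − 1851.1875)² / 1851.1875 = 0.2201
  spiny-fruited non-bitter: (635 − 617.0625)² / 617.0625 = 0.5214
  smooth-fruited bitter: (613 − 617.0625)² / 617.0625 = 0.0267
  smooth-fruited non-bitter: (212 − 205.6875)² / 205.6875 = 0.1937
χ² = 0.2201 + 0.5214 + 0.0267 + 0.1937 = 0.9619 ≈ 0.962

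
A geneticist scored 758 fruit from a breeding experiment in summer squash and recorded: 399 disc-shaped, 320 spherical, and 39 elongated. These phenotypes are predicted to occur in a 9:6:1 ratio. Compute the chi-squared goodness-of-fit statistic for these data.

Under the 9:6:1 hypothesis (Σ ratio = 16, N = 758):
  disc-shaped: 758 × 9/16 = 426.375
  spherical: 758 × 6/16 = 284.25
  elongated: 758 × 1/16 = 47.375
χ² = Σ (O − E)² / E
  disc-shaped: (399 − 426.375)² / 426.375 = 1.7576
  spherical: (320 − 284.25)² / 284.25 = 4.4963
  elongated: (39 − 47.375)² / 47.375 = 1.4805
χ² = 1.7576 + 4.4963 + 1.4805 = 7.7344 ≈ 7.734

7.734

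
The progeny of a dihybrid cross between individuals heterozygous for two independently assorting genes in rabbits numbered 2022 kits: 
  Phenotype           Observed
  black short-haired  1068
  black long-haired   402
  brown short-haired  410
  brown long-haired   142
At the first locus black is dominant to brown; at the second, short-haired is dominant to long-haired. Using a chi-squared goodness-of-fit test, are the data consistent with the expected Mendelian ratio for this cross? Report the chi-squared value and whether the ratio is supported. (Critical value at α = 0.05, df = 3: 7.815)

10.058; not consistent

A dihybrid F₂ with independent assortment and complete dominance at both loci gives a 9:3:3:1 phenotypic ratio.
Under the 9:3:3:1 hypothesis (Σ ratio = 16, N = 2022):
  black short-haired: 2022 × 9/16 = 1137.375
  black long-haired: 2022 × 3/16 = 379.125
  brown short-haired: 2022 × 3/16 = 379.125
  brown long-haired: 2022 × 1/16 = 126.375
χ² = Σ (O − E)² / E
  black short-haired: (1068 − 1137.375)² / 1137.375 = 4.2316
  black long-haired: (402 − 379.125)² / 379.125 = 1.3802
  brown short-haired: (410 − 379.125)² / 379.125 = 2.5144
  brown long-haired: (142 − 126.375)² / 126.375 = 1.9319
χ² = 4.2316 + 1.3802 + 2.5144 + 1.9319 = 10.0581 ≈ 10.058
Degrees of freedom = 4 − 1 = 3; critical value at α = 0.05 is 7.815.
Since 10.058 > 7.815, we reject the null hypothesis — the data do not fit the 9:3:3:1 ratio.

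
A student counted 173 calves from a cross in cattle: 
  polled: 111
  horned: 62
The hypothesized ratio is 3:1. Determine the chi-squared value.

10.838

Expected counts for N = 173 under a 3:1 ratio (total parts = 4):
  polled: 173 × 3/4 = 129.75
  horned: 173 × 1/4 = 43.25
χ² = Σ (O − E)² / E
  polled: (111 − 129.75)² / 129.75 = 2.7095
  horned: (62 − 43.25)² / 43.25 = 8.1286
χ² = 2.7095 + 8.1286 = 10.8381 ≈ 10.838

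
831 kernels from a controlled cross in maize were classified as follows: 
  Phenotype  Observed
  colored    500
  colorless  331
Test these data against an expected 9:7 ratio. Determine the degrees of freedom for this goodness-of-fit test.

A goodness-of-fit test with 2 phenotype classes has df = 2 − 1 = 1.

1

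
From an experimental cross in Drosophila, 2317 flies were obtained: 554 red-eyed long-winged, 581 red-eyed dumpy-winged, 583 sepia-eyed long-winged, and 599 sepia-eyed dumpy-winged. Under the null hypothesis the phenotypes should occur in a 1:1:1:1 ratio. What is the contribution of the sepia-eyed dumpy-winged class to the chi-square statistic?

0.673

Total ratio parts = 4. Expected numbers out of 2317:
  red-eyed long-winged: 2317 × 1/4 = 579.25
  red-eyed dumpy-winged: 2317 × 1/4 = 579.25
  sepia-eyed long-winged: 2317 × 1/4 = 579.25
  sepia-eyed dumpy-winged: 2317 × 1/4 = 579.25
Contribution of sepia-eyed dumpy-winged: (599 − 579.25)² / 579.25 = 0.6734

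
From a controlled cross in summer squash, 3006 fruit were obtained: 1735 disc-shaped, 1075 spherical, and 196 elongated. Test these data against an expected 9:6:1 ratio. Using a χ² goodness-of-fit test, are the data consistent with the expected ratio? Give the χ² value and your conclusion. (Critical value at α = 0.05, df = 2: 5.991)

3.925; consistent

The 9:6:1 ratio has 16 parts, so with N = 3006 the expected counts are:
  disc-shaped: 3006 × 9/16 = 1690.875
  spherical: 3006 × 6/16 = 1127.25
  elongated: 3006 × 1/16 = 187.875
χ² = Σ (O − E)² / E
  disc-shaped: (1735 − 1690.875)² / 1690.875 = 1.1515
  spherical: (1075 − 1127.25)² / 1127.25 = 2.4219
  elongated: (196 − 187.875)² / 187.875 = 0.3514
χ² = 1.1515 + 2.4219 + 0.3514 = 3.9248 ≈ 3.925
Degrees of freedom = 3 − 1 = 2; critical value at α = 0.05 is 5.991.
Since 3.925 < 5.991, we fail to reject the null hypothesis — the data are consistent with the 9:6:1 ratio.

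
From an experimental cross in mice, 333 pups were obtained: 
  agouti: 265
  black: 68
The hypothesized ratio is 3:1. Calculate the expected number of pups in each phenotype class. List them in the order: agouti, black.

249.75, 83.25

Total ratio parts = 4. Expected numbers out of 333:
  agouti: 333 × 3/4 = 249.75
  black: 333 × 1/4 = 83.25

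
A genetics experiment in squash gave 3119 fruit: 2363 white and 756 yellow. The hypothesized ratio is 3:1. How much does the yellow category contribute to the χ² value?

Expected counts for N = 3119 under a 3:1 ratio (total parts = 4):
  white: 3119 × 3/4 = 2339.25
  yellow: 3119 × 1/4 = 779.75
Contribution of yellow: (756 − 779.75)² / 779.75 = 0.7234

0.723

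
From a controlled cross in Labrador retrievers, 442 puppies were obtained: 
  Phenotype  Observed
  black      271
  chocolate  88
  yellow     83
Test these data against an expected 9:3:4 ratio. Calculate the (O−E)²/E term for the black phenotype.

2.014

Expected counts for N = 442 under a 9:3:4 ratio (total parts = 16):
  black: 442 × 9/16 = 248.625
  chocolate: 442 × 3/16 = 82.875
  yellow: 442 × 4/16 = 110.5
Contribution of black: (271 − 248.625)² / 248.625 = 2.0136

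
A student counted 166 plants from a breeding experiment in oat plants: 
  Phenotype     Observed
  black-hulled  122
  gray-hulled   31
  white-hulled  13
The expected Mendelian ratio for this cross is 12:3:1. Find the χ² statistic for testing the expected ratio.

Under the 12:3:1 hypothesis (Σ ratio = 16, N = 166):
  black-hulled: 166 × 12/16 = 124.5
  gray-hulled: 166 × 3/16 = 31.125
  white-hulled: 166 × 1/16 = 10.375
χ² = Σ (O − E)² / E
  black-hulled: (122 − 124.5)² / 124.5 = 0.0502
  gray-hulled: (31 − 31.125)² / 31.125 = 0.0005
  white-hulled: (13 − 10.375)² / 10.375 = 0.6642
χ² = 0.0502 + 0.0005 + 0.6642 = 0.7149 ≈ 0.715

0.715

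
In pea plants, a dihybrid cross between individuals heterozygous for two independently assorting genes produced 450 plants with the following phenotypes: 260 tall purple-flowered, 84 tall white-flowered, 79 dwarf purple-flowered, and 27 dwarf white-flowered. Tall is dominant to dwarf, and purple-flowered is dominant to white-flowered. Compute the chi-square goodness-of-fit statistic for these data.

A dihybrid F₂ with independent assortment and complete dominance at both loci gives a 9:3:3:1 phenotypic ratio.
The 9:3:3:1 ratio has 16 parts, so with N = 450 the expected counts are:
  tall purple-flowered: 450 × 9/16 = 253.125
  tall white-flowered: 450 × 3/16 = 84.375
  dwarf purple-flowered: 450 × 3/16 = 84.375
  dwarf white-flowered: 450 × 1/16 = 28.125
χ² = Σ (O − E)² / E
  tall purple-flowered: (260 − 253.125)² / 253.125 = 0.1867
  tall white-flowered: (84 − 84.375)² / 84.375 = 0.0017
  dwarf purple-flowered: (79 − 84.375)² / 84.375 = 0.3424
  dwarf white-flowered: (27 − 28.125)² / 28.125 = 0.0450
χ² = 0.1867 + 0.0017 + 0.3424 + 0.0450 = 0.5758 ≈ 0.576

0.576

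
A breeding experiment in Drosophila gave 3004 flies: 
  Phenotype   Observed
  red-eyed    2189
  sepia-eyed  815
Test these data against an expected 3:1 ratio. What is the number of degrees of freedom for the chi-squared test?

A goodness-of-fit test with 2 phenotype classes has df = 2 − 1 = 1.

1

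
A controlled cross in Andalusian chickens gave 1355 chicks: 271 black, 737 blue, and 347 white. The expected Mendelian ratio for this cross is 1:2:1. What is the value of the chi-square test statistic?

18.976

Expected counts for N = 1355 under a 1:2:1 ratio (total parts = 4):
  black: 1355 × 1/4 = 338.75
  blue: 1355 × 2/4 = 677.5
  white: 1355 × 1/4 = 338.75
χ² = Σ (O − E)² / E
  black: (271 − 338.75)² / 338.75 = 13.5500
  blue: (737 − 677.5)² / 677.5 = 5.2255
  white: (347 − 338.75)² / 338.75 = 0.2009
χ² = 13.5500 + 5.2255 + 0.2009 = 18.9764 ≈ 18.976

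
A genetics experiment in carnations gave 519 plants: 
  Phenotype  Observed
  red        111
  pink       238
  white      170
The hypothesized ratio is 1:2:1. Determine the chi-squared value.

The 1:2:1 ratio has 4 parts, so with N = 519 the expected counts are:
  red: 519 × 1/4 = 129.75
  pink: 519 × 2/4 = 259.5
  white: 519 × 1/4 = 129.75
χ² = Σ (O − E)² / E
  red: (111 − 129.75)² / 129.75 = 2.7095
  pink: (238 − 259.5)² / 259.5 = 1.7813
  white: (170 − 129.75)² / 129.75 = 12.4860
χ² = 2.7095 + 1.7813 + 12.4860 = 16.9768 ≈ 16.977

16.977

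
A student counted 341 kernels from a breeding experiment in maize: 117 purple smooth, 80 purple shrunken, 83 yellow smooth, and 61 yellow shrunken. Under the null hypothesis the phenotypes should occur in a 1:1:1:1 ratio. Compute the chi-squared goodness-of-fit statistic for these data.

Under the 1:1:1:1 hypothesis (Σ ratio = 4, N = 341):
  purple smooth: 341 × 1/4 = 85.25
  purple shrunken: 341 × 1/4 = 85.25
  yellow smooth: 341 × 1/4 = 85.25
  yellow shrunken: 341 × 1/4 = 85.25
χ² = Σ (O − E)² / E
  purple smooth: (117 − 85.25)² / 85.25 = 11.8248
  purple shrunken: (80 − 85.25)² / 85.25 = 0.3233
  yellow smooth: (83 − 85.25)² / 85.25 = 0.0594
  yellow shrunken: (61 − 85.25)² / 85.25 = 6.8981
χ² = 11.8248 + 0.3233 + 0.0594 + 6.8981 = 19.1056 ≈ 19.106

19.106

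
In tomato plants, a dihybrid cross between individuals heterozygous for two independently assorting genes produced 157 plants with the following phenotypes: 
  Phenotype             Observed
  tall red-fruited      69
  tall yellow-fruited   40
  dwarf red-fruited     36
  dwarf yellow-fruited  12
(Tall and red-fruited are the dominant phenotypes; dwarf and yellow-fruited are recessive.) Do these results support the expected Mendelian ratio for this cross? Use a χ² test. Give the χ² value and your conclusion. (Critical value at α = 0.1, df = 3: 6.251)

9.964; not consistent

A dihybrid F₂ with independent assortment and complete dominance at both loci gives a 9:3:3:1 phenotypic ratio.
The 9:3:3:1 ratio has 16 parts, so with N = 157 the expected counts are:
  tall red-fruited: 157 × 9/16 = 88.3125
  tall yellow-fruited: 157 × 3/16 = 29.4375
  dwarf red-fruited: 157 × 3/16 = 29.4375
  dwarf yellow-fruited: 157 × 1/16 = 9.8125
χ² = Σ (O − E)² / E
  tall red-fruited: (69 − 88.3125)² / 88.3125 = 4.2233
  tall yellow-fruited: (40 − 29.4375)² / 29.4375 = 3.7899
  dwarf red-fruited: (36 − 29.4375)² / 29.4375 = 1.4630
  dwarf yellow-fruited: (12 − 9.8125)² / 9.8125 = 0.4877
χ² = 4.2233 + 3.7899 + 1.4630 + 0.4877 = 9.9639 ≈ 9.964
Degrees of freedom = 4 − 1 = 3; critical value at α = 0.1 is 6.251.
Since 9.964 > 6.251, we reject the null hypothesis — the data do not fit the 9:3:3:1 ratio.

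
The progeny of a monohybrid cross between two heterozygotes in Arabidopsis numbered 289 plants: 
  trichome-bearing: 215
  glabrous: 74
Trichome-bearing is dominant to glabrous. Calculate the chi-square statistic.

0.057

For a monohybrid cross between heterozygotes with complete dominance, the expected phenotypic ratio is 3:1.
Expected counts for N = 289 under a 3:1 ratio (total parts = 4):
  trichome-bearing: 289 × 3/4 = 216.75
  glabrous: 289 × 1/4 = 72.25
χ² = Σ (O − E)² / E
  trichome-bearing: (215 − 216.75)² / 216.75 = 0.0141
  glabrous: (74 − 72.25)² / 72.25 = 0.0424
χ² = 0.0141 + 0.0424 = 0.0565 ≈ 0.057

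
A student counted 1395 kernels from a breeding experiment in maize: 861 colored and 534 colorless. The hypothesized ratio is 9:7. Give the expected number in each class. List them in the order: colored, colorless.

784.6875, 610.3125

Expected counts for N = 1395 under a 9:7 ratio (total parts = 16):
  colored: 1395 × 9/16 = 784.6875
  colorless: 1395 × 7/16 = 610.3125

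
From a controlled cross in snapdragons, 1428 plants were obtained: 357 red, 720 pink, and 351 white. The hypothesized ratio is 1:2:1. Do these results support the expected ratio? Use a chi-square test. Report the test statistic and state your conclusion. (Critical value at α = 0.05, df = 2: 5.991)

Expected counts for N = 1428 under a 1:2:1 ratio (total parts = 4):
  red: 1428 × 1/4 = 357
  pink: 1428 × 2/4 = 714
  white: 1428 × 1/4 = 357
χ² = Σ (O − E)² / E
  red: (357 − 357)² / 357 = 0.0000
  pink: (720 − 714)² / 714 = 0.0504
  white: (351 − 357)² / 357 = 0.1008
χ² = 0.0000 + 0.0504 + 0.1008 = 0.1512 ≈ 0.151
Degrees of freedom = 3 − 1 = 2; critical value at α = 0.05 is 5.991.
Since 0.151 < 5.991, we fail to reject the null hypothesis — the data are consistent with the 1:2:1 ratio.

0.151; consistent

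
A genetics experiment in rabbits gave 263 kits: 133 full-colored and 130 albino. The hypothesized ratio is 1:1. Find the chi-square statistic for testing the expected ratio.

Expected counts for N = 263 under a 1:1 ratio (total parts = 2):
  full-colored: 263 × 1/2 = 131.5
  albino: 263 × 1/2 = 131.5
χ² = Σ (O − E)² / E
  full-colored: (133 − 131.5)² / 131.5 = 0.0171
  albino: (130 − 131.5)² / 131.5 = 0.0171
χ² = 0.0171 + 0.0171 = 0.0342 ≈ 0.034

0.034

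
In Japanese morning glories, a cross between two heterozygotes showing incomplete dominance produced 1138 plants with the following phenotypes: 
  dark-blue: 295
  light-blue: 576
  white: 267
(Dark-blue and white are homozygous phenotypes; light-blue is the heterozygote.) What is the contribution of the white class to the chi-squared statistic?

With incomplete dominance, a heterozygote × heterozygote cross gives a 1:2:1 phenotypic ratio.
Under the 1:2:1 hypothesis (Σ ratio = 4, N = 1138):
  dark-blue: 1138 × 1/4 = 284.5
  light-blue: 1138 × 2/4 = 569
  white: 1138 × 1/4 = 284.5
Contribution of white: (267 − 284.5)² / 284.5 = 1.0764

1.076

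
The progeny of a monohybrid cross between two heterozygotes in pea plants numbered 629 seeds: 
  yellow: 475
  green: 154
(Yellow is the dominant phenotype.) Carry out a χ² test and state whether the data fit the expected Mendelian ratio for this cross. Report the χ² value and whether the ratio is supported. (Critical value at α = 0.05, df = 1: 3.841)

0.090; consistent

For a monohybrid cross between heterozygotes with complete dominance, the expected phenotypic ratio is 3:1.
Under the 3:1 hypothesis (Σ ratio = 4, N = 629):
  yellow: 629 × 3/4 = 471.75
  green: 629 × 1/4 = 157.25
χ² = Σ (O − E)² / E
  yellow: (475 − 471.75)² / 471.75 = 0.0224
  green: (154 − 157.25)² / 157.25 = 0.0672
χ² = 0.0224 + 0.0672 = 0.0896 ≈ 0.090
Degrees of freedom = 2 − 1 = 1; critical value at α = 0.05 is 3.841.
Since 0.090 < 3.841, we fail to reject the null hypothesis — the data are consistent with the 3:1 ratio.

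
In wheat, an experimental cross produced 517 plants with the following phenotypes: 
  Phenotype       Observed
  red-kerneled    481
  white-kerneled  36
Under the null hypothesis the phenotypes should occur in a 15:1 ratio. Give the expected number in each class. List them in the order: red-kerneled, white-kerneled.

The 15:1 ratio has 16 parts, so with N = 517 the expected counts are:
  red-kerneled: 517 × 15/16 = 484.6875
  white-kerneled: 517 × 1/16 = 32.3125

484.6875, 32.3125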